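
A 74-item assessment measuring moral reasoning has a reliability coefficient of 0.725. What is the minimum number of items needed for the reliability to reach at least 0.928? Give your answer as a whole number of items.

n = 0.928 × (1 − 0.725) / [ 0.725 × (1 − 0.928) ]
n = 0.255200 / 0.052200 ≈ 4.8889
Items needed = n × 74 = 4.8889 × 74 ≈ 361.78 → round up to 362

362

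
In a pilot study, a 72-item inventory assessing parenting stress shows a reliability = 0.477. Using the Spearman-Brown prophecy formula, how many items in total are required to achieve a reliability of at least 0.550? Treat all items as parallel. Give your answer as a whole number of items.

97

Invert Spearman-Brown to solve for n:
n = r_target (1 − r_old) / [ r_old (1 − r_target) ]
n = 0.550 × (1 − 0.477) / [ 0.477 × (1 − 0.550) ]
  = 0.287650 / 0.214650 = 1.3401
So the test needs 1.3401 × 72 ≈ 96.49 items; rounding up, 97.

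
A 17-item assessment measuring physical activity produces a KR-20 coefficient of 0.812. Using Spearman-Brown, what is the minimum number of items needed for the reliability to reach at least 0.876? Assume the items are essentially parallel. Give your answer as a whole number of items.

Rearranging the Spearman-Brown formula for n,
n = r*(1 − r) / [ r (1 − r*) ]
n = [0.876 × 0.188] / [0.812 × 0.124]
  = 0.164688 / 0.100688 = 1.6356
So the test needs 1.6356 × 17 ≈ 27.81 items; rounding up, 28.

28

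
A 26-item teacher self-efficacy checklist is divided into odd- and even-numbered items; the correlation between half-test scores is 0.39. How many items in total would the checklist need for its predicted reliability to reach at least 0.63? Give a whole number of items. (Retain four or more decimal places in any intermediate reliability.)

35

r_full = 2(0.39)/(1 + 0.39) = 0.5612
Solve Spearman-Brown for n: n = 0.63(1 − 0.5612) / [0.5612(1 − 0.63)] = 1.3313
Items = 1.3313 × 26 ≈ 34.61 → 35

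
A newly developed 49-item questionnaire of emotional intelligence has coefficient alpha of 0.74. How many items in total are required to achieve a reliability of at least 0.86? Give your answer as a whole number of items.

106

n = 0.86(1 − 0.74) / [0.74(1 − 0.86)]
  = 0.2236 / 0.1036 = 2.1583
Items needed = n × 49 = 2.1583 × 49 ≈ 105.76 → round up to 106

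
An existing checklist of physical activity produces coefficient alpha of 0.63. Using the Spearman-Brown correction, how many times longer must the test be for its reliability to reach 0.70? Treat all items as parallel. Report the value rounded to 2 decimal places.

Rearranging the Spearman-Brown formula for n,
n = r*(1 − r) / [ r (1 − r*) ]
n = 0.70(1 − 0.63) / [0.63(1 − 0.70)]
n = 0.2590 / 0.1890 ≈ 1.3704

1.37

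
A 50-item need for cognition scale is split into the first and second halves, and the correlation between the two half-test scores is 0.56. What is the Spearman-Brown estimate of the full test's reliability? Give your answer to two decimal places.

Apply the Spearman-Brown correction with n = 2:
r_full = 2(0.56) / (1 + 0.56)
       = 1.1200 / 1.5600 = 0.7179

0.72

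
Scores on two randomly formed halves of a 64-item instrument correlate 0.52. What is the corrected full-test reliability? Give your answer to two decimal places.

r_full = 2(0.52) / (1 + 0.52)
       = 1.0400 / 1.5200 = 0.6842

0.68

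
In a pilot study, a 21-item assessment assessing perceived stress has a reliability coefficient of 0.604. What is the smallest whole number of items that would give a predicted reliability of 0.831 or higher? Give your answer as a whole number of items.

68

Rearranging the Spearman-Brown formula for n,
n = r_target (1 − r_old) / [ r_old (1 − r_target) ]
n = 0.831(1 − 0.604) / [0.604(1 − 0.831)]
  = 0.329076 / 0.102076 = 3.2238
3.2238 × 21 = 67.70 → 68 items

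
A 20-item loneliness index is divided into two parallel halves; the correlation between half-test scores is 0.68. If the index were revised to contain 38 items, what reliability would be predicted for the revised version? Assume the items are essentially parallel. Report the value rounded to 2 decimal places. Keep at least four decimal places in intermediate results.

Spearman-Brown correction (n = 2): r_full = 2·0.68/(1 + 0.68) = 0.8095
Length factor from 20 to 38 items: n = 38/20 = 1.9000
r_new = n·r_full / (1 + (n − 1)·r_full) = 1.5380 / 1.7285 ≈ 0.8898

0.89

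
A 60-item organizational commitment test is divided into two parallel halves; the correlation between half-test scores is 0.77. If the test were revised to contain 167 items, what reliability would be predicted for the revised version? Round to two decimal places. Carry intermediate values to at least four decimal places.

Spearman-Brown correction (n = 2): r_full = 2·0.77/(1 + 0.77) = 0.8701
Length factor from 60 to 167 items: n = 167/60 = 2.7833
r_new = n·r_full / (1 + (n − 1)·r_full) = 2.4217 / 2.5516 ≈ 0.9491

0.95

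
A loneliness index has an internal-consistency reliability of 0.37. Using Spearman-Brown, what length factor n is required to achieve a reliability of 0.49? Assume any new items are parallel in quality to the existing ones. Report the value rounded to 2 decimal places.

1.64

Invert Spearman-Brown to solve for n:
n = r*(1 − r) / [ r (1 − r*) ]
n = 0.49(1 − 0.37) / [0.37(1 − 0.49)]
n = 0.3087 / 0.1887 ≈ 1.6359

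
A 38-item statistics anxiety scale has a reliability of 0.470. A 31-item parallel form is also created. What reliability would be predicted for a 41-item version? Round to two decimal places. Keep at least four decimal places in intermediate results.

0.49

The 31-item form is not needed; work directly from the 38-item form with n = 41/38 = 1.0789.
r_{41} = n·r / (1 + (n − 1)·r) = 0.5071 / 1.0371 ≈ 0.4890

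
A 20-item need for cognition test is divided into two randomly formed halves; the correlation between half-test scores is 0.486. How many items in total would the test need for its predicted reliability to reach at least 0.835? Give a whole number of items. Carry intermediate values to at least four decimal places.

54

r_full = 2(0.486)/(1 + 0.486) = 0.6541
n = r_tgt(1 − r_full) / [r_full(1 − r_tgt)] = 0.835 × 0.3459 / (0.6541 × 0.165) ≈ 2.6761
Items = 2.6761 × 20 ≈ 53.52 → 54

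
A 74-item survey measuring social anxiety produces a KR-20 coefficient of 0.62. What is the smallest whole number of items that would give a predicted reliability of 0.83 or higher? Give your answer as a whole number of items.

222

n = 0.83 × (1 − 0.62) / [ 0.62 × (1 − 0.83) ]
  = 0.3154 / 0.1054 = 2.9924
Items needed = n × 74 = 2.9924 × 74 ≈ 221.44 → round up to 222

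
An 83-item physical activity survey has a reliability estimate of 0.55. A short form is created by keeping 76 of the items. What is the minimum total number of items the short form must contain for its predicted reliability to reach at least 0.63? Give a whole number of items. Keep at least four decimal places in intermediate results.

First, r for the 76-item form: n = 76/83 = 0.9157, so r_76 = 0.9157·0.55/(1 + (0.9157 − 1)·0.55) = 0.5281
Length factor from the short form to reach 0.63: n' = 0.63(1 − 0.5281) / [0.5281(1 − 0.63)] ≈ 1.5215
Items = 1.5215 × 76 ≈ 115.63 → 116

116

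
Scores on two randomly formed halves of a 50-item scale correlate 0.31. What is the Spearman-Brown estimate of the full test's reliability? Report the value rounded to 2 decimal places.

The full test is twice the length of either half (n = 2).
r_full = 2(0.31) / (1 + 0.31)
       = 0.6200 / 1.3100 = 0.4733

0.47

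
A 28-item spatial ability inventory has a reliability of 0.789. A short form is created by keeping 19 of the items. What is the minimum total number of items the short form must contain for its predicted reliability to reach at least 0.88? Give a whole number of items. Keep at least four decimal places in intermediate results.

Short-form reliability: n = 19/28 = 0.6786; r_19 = n·r/(1+(n−1)r) ≈ 0.7173
Length factor from the short form to reach 0.88: n' = 0.88(1 − 0.7173) / [0.7173(1 − 0.88)] ≈ 2.8902
Total items = 2.8902 × 19 = 54.91, rounded up to 55.

55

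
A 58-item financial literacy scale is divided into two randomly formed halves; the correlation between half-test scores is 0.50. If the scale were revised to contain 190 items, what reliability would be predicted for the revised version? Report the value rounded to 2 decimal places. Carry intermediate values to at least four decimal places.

Spearman-Brown correction (n = 2): r_full = 2·0.50/(1 + 0.50) = 0.6667
Then adjust to 190 items: n = 190/58 = 3.2759
r_new = n·r_full / (1 + (n − 1)·r_full) = 2.1840 / 2.5173 ≈ 0.8676

0.87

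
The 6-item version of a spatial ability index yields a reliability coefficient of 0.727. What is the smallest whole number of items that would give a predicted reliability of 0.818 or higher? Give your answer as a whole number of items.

Invert Spearman-Brown to solve for n:
n = r*(1 − r) / [ r (1 − r*) ]
n = [0.818 × 0.273] / [0.727 × 0.182]
n = 0.223314 / 0.132314 ≈ 1.6878
1.6878 × 6 = 10.13 → 11 items

11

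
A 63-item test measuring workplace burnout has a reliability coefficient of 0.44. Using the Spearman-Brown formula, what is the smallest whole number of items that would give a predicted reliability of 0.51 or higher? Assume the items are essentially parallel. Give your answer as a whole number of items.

Rearranging the Spearman-Brown formula for n,
n = r_target (1 − r_old) / [ r_old (1 − r_target) ]
n = [0.51 × 0.56] / [0.44 × 0.49]
n = 0.2856 / 0.2156 ≈ 1.3247
So the test needs 1.3247 × 63 ≈ 83.46 items; rounding up, 84.

84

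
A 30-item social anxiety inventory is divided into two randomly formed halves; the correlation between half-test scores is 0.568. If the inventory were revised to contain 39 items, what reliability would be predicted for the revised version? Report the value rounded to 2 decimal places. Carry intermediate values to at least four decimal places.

Full-test reliability from the split-half r: r_full = 2(0.568)/(1 + 0.568) = 0.7245
Then adjust to 39 items: n = 39/30 = 1.3000
r_new = n·r_full / (1 + (n − 1)·r_full) = 0.9419 / 1.2174 ≈ 0.7737

0.77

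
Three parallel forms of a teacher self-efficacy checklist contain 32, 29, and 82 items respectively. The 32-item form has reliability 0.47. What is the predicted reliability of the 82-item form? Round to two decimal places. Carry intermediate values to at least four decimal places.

The 29-item form is not needed; work directly from the 32-item form with n = 82/32 = 2.5625.
r_{82} = n·r / (1 + (n − 1)·r) = 1.2044 / 1.7344 ≈ 0.6944

0.69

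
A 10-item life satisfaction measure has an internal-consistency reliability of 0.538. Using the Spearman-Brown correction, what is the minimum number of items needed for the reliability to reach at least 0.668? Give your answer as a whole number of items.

18

n = [0.668 × 0.462] / [0.538 × 0.332]
  = 0.308616 / 0.178616 = 1.7278
1.7278 × 10 = 17.28 → 18 items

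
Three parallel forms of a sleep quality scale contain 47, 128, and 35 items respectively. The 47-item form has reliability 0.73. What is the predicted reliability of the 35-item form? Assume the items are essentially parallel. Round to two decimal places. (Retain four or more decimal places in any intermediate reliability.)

The 128-item form is not needed; work directly from the 47-item form with n = 35/47 = 0.7447.
r_{35} = n·r / (1 + (n − 1)·r) = 0.5436 / 0.8136 ≈ 0.6681

0.67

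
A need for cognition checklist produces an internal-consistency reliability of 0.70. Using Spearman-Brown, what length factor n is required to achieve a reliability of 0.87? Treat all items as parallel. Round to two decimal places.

2.87

Invert Spearman-Brown to solve for n:
n = r*(1 − r) / [ r (1 − r*) ]
n = 0.87 × (1 − 0.70) / [ 0.70 × (1 − 0.87) ]
  = 0.2610 / 0.0910 = 2.8681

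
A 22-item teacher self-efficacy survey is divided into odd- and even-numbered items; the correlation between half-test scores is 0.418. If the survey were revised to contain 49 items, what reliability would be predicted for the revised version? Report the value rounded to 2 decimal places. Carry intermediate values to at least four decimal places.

0.76

First correct the split-half correlation to full-test reliability: r_full = 2 × 0.418 / (1 + 0.418) ≈ 0.5896
Length factor from 22 to 49 items: n = 49/22 = 2.2273
r_new = n·r_full / (1 + (n − 1)·r_full) = 1.3132 / 1.7236 ≈ 0.7619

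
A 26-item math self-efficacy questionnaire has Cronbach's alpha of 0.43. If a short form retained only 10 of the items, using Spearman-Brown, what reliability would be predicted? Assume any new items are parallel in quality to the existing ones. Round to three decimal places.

0.225

n = 10/26 = 0.3846
Apply the Spearman-Brown prophecy formula, r' = nr / [1 + (n − 1)r]:
r_new = 0.3846·0.43 / [1 + (0.3846 − 1)·0.43]
r_new = 0.1654 / 0.7354 ≈ 0.2249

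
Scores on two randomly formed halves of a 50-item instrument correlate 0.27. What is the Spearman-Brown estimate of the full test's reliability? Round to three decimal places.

r_full = 2r_hh / (1 + r_hh) = 2 × 0.27 / (1 + 0.27)
       = 0.5400 / 1.2700 = 0.4252

0.425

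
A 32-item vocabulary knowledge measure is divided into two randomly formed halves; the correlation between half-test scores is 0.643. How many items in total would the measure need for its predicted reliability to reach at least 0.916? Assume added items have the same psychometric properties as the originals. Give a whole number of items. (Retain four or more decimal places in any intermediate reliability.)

Corrected full-test reliability: r_full = 2 × 0.643 / (1 + 0.643) ≈ 0.7827
n = r_tgt(1 − r_full) / [r_full(1 − r_tgt)] = 0.916 × 0.2173 / (0.7827 × 0.084) ≈ 3.0275
Required items = 3.0275 × 32 = 96.88, so 97 items.

97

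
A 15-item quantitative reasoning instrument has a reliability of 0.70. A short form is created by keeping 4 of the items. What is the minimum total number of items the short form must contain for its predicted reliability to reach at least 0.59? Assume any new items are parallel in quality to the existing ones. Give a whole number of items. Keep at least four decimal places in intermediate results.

10

Short-form reliability: n = 4/15 = 0.2667; r_4 = n·r/(1+(n−1)r) ≈ 0.3836
Then solve for n' with r_old = 0.3836, r_target = 0.59: n' = 0.59(1 − 0.3836)/[0.3836(1 − 0.59)] = 2.3123
Total items = 2.3123 × 4 = 9.25, rounded up to 10.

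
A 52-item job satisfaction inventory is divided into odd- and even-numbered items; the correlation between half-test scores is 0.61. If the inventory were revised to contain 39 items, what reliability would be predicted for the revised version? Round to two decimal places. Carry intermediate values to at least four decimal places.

0.70

Full-test reliability from the split-half r: r_full = 2(0.61)/(1 + 0.61) = 0.7578
Length factor from 52 to 39 items: n = 39/52 = 0.7500
r_new = n·r_full / (1 + (n − 1)·r_full) = 0.5684 / 0.8105 ≈ 0.7013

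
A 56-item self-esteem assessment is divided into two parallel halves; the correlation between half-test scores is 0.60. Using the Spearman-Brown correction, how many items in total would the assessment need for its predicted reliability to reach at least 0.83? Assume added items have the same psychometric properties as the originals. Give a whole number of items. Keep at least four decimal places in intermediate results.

r_full = 2(0.60)/(1 + 0.60) = 0.7500
n = r_tgt(1 − r_full) / [r_full(1 − r_tgt)] = 0.83 × 0.2500 / (0.7500 × 0.17) ≈ 1.6275
Items = 1.6275 × 56 ≈ 91.14 → 92

92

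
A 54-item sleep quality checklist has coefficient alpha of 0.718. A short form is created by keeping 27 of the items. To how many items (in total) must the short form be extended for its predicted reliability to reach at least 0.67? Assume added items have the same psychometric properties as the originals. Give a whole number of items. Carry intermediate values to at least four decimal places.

44

First, r for the 27-item form: n = 27/54 = 0.5000, so r_27 = 0.5000·0.718/(1 + (0.5000 − 1)·0.718) = 0.5601
Length factor from the short form to reach 0.67: n' = 0.67(1 − 0.5601) / [0.5601(1 − 0.67)] ≈ 1.5946
Items = 1.5946 × 27 ≈ 43.05 → 44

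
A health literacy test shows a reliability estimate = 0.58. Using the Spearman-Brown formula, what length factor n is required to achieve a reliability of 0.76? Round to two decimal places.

Rearranging the Spearman-Brown formula for n,
n = r*(1 − r) / [ r (1 − r*) ]
n = 0.76 × (1 − 0.58) / [ 0.58 × (1 − 0.76) ]
  = 0.3192 / 0.1392 = 2.2931

2.29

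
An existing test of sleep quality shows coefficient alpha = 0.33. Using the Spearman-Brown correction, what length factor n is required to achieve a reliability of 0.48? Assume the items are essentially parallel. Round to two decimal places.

1.87

Spearman-Brown solved for the length factor n:
n = r*(1 − r) / [ r (1 − r*) ]
n = 0.48 × (1 − 0.33) / [ 0.33 × (1 − 0.48) ]
n = 0.3216 / 0.1716 ≈ 1.8741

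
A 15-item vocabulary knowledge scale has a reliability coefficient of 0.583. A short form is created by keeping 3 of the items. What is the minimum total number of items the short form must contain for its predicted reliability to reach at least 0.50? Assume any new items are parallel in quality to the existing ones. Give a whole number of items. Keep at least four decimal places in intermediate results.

Short-form reliability: n = 3/15 = 0.2000; r_3 = n·r/(1+(n−1)r) ≈ 0.2185
Length factor from the short form to reach 0.50: n' = 0.50(1 − 0.2185) / [0.2185(1 − 0.50)] ≈ 3.5767
Items = 3.5767 × 3 ≈ 10.73 → 11

11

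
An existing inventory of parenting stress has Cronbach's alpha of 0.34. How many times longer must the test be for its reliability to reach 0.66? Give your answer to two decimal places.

3.77

Rearranging the Spearman-Brown formula for n,
n = r*(1 − r) / [ r (1 − r*) ]
n = 0.66 × (1 − 0.34) / [ 0.34 × (1 − 0.66) ]
  = 0.4356 / 0.1156 = 3.7682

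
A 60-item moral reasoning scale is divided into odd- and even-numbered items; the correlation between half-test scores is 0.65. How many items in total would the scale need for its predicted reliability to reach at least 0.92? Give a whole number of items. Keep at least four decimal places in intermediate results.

186

r_full = 2(0.65)/(1 + 0.65) = 0.7879
n = r_tgt(1 − r_full) / [r_full(1 − r_tgt)] = 0.92 × 0.2121 / (0.7879 × 0.08) ≈ 3.0958
Required items = 3.0958 × 60 = 185.75, so 186 items.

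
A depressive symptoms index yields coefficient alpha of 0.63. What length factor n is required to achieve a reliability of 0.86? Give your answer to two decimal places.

3.61

n = 0.86(1 − 0.63) / [0.63(1 − 0.86)]
n = 0.3182 / 0.0882 ≈ 3.6077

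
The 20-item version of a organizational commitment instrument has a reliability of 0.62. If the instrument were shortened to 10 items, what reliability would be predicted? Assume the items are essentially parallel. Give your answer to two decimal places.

0.45

n = 10/20 = 0.5
Apply the Spearman-Brown prophecy formula, r' = nr / [1 + (n − 1)r]:
r_new = 0.5·0.62 / [1 + (0.5 − 1)·0.62]
     = 0.3100 / 0.6900 = 0.4493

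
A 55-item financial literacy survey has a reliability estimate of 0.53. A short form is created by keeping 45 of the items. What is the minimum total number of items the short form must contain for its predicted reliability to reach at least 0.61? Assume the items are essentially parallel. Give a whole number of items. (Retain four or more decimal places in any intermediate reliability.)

First, r for the 45-item form: n = 45/55 = 0.8182, so r_45 = 0.8182·0.53/(1 + (0.8182 − 1)·0.53) = 0.4799
Then solve for n' with r_old = 0.4799, r_target = 0.61: n' = 0.61(1 − 0.4799)/[0.4799(1 − 0.61)] = 1.6951
Total items = 1.6951 × 45 = 76.28, rounded up to 77.

77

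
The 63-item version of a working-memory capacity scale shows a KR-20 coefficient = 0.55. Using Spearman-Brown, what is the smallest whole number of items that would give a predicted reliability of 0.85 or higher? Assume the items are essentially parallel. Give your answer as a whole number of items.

Invert Spearman-Brown to solve for n:
n = r*(1 − r) / [ r (1 − r*) ]
n = 0.85 × (1 − 0.55) / [ 0.55 × (1 − 0.85) ]
  = 0.3825 / 0.0825 = 4.6364
So the test needs 4.6364 × 63 ≈ 292.09 items; rounding up, 293.

293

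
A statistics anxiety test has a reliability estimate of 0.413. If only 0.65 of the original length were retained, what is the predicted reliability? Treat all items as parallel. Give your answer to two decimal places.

r_new = (0.65 × 0.413) / (1 + (0.65 − 1) × 0.413)
     = 0.2685 / 0.8555 = 0.3139

0.31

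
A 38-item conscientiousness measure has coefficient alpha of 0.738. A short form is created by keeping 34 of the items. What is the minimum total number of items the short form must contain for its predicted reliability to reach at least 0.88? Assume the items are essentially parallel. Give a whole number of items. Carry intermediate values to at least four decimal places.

First, r for the 34-item form: n = 34/38 = 0.8947, so r_34 = 0.8947·0.738/(1 + (0.8947 − 1)·0.738) = 0.7159
Then solve for n' with r_old = 0.7159, r_target = 0.88: n' = 0.88(1 − 0.7159)/[0.7159(1 − 0.88)] = 2.9102
Total items = 2.9102 × 34 = 98.95, rounded up to 99.

99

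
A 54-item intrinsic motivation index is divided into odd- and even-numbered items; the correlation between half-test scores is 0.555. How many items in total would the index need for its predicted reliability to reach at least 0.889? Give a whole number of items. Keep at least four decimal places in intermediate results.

174

r_full = 2(0.555)/(1 + 0.555) = 0.7138
Solve Spearman-Brown for n: n = 0.889(1 − 0.7138) / [0.7138(1 − 0.889)] = 3.2112
Items = 3.2112 × 54 ≈ 173.40 → 174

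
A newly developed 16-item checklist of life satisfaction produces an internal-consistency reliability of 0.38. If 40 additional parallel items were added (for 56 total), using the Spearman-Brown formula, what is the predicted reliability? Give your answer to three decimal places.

0.682

The new length is 56/16 = 3.5 times the old.
By Spearman-Brown, r_new = n r / (1 + (n − 1) r).
r_new = 3.5·0.38 / [1 + (3.5 − 1)·0.38]
     = 1.3300 / 1.9500 = 0.6821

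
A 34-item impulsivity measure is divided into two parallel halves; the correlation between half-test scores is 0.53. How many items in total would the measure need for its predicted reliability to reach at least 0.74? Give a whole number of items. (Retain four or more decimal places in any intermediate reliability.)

Corrected full-test reliability: r_full = 2 × 0.53 / (1 + 0.53) ≈ 0.6928
n = r_tgt(1 − r_full) / [r_full(1 − r_tgt)] = 0.74 × 0.3072 / (0.6928 × 0.26) ≈ 1.2620
Required items = 1.2620 × 34 = 42.91, so 43 items.

43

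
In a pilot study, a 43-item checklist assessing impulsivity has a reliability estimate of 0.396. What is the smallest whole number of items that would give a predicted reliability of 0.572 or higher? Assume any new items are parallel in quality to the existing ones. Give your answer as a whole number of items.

Spearman-Brown solved for the length factor n:
n = r*(1 − r) / [ r (1 − r*) ]
n = 0.572(1 − 0.396) / [0.396(1 − 0.572)]
n = 0.345488 / 0.169488 ≈ 2.0384
Items needed = n × 43 = 2.0384 × 43 ≈ 87.65 → round up to 88

88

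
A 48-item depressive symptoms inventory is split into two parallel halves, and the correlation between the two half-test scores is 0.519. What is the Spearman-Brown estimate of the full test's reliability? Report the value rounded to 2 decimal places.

0.68

r_full = 2(0.519) / (1 + 0.519)
       = 1.0380 / 1.5190 = 0.6833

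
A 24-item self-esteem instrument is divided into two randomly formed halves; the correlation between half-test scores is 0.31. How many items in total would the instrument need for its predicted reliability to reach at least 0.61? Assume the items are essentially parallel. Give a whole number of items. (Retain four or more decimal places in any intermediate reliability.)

42

r_full = 2(0.31)/(1 + 0.31) = 0.4733
n = r_tgt(1 − r_full) / [r_full(1 − r_tgt)] = 0.61 × 0.5267 / (0.4733 × 0.39) ≈ 1.7406
Items = 1.7406 × 24 ≈ 41.77 → 42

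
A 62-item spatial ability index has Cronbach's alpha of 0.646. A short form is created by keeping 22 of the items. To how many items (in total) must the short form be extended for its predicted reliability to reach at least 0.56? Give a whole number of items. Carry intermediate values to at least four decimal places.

Short-form reliability: n = 22/62 = 0.3548; r_22 = n·r/(1+(n−1)r) ≈ 0.3930
Length factor from the short form to reach 0.56: n' = 0.56(1 − 0.3930) / [0.3930(1 − 0.56)] ≈ 1.9658
Items = 1.9658 × 22 ≈ 43.25 → 44

44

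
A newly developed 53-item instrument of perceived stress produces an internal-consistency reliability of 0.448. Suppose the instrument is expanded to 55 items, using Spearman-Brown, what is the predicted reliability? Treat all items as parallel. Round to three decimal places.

n = 55/53 = 1.0377
Spearman-Brown: r_new = n·r / (1 + (n − 1)·r)
r_new = 1.0377·0.448 / [1 + (1.0377 − 1)·0.448]
r_new = 0.4649 / 1.0169 ≈ 0.4572

0.457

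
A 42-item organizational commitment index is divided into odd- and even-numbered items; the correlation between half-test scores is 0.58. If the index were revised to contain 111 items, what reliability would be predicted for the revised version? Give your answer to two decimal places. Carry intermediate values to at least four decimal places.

0.88

Spearman-Brown correction (n = 2): r_full = 2·0.58/(1 + 0.58) = 0.7342
Then adjust to 111 items: n = 111/42 = 2.6429
r_new = n·r_full / (1 + (n − 1)·r_full) = 1.9404 / 2.2062 ≈ 0.8795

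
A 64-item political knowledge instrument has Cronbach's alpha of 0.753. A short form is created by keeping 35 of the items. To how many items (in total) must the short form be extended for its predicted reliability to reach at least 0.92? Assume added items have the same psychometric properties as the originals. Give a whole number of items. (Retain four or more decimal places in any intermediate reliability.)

Short-form reliability: n = 35/64 = 0.5469; r_35 = n·r/(1+(n−1)r) ≈ 0.6251
Length factor from the short form to reach 0.92: n' = 0.92(1 − 0.6251) / [0.6251(1 − 0.92)] ≈ 6.8971
Total items = 6.8971 × 35 = 241.40, rounded up to 242.

242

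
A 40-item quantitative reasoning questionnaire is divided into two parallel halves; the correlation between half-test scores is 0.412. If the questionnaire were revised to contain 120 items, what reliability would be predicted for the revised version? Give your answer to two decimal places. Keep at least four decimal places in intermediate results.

Spearman-Brown correction (n = 2): r_full = 2·0.412/(1 + 0.412) = 0.5836
Then adjust to 120 items: n = 120/40 = 3.0000
r_new = n·r_full / (1 + (n − 1)·r_full) = 1.7508 / 2.1672 ≈ 0.8079

0.81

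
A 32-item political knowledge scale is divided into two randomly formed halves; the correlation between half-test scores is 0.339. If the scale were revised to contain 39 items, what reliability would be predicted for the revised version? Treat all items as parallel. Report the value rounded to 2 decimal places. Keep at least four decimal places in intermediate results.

0.56

First correct the split-half correlation to full-test reliability: r_full = 2 × 0.339 / (1 + 0.339) ≈ 0.5063
Length factor from 32 to 39 items: n = 39/32 = 1.2188
r_new = n·r_full / (1 + (n − 1)·r_full) = 0.6171 / 1.1108 ≈ 0.5555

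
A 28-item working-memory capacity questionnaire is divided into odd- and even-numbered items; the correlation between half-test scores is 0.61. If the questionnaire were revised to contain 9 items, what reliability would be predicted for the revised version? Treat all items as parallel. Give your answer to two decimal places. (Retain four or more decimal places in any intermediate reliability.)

First correct the split-half correlation to full-test reliability: r_full = 2 × 0.61 / (1 + 0.61) ≈ 0.7578
Length factor from 28 to 9 items: n = 9/28 = 0.3214
r_new = n·r_full / (1 + (n − 1)·r_full) = 0.2436 / 0.4858 ≈ 0.5014

0.50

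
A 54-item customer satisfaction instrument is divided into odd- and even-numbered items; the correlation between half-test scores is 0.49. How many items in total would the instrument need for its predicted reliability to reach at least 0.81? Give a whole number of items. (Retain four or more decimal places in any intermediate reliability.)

120

r_full = 2(0.49)/(1 + 0.49) = 0.6577
n = r_tgt(1 − r_full) / [r_full(1 − r_tgt)] = 0.81 × 0.3423 / (0.6577 × 0.19) ≈ 2.2188
Required items = 2.2188 × 54 = 119.82, so 120 items.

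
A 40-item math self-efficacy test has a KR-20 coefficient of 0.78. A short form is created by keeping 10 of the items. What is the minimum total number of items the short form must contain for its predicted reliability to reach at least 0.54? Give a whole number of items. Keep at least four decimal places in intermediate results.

14

First, r for the 10-item form: n = 10/40 = 0.2500, so r_10 = 0.2500·0.78/(1 + (0.2500 − 1)·0.78) = 0.4699
Then solve for n' with r_old = 0.4699, r_target = 0.54: n' = 0.54(1 − 0.4699)/[0.4699(1 − 0.54)] = 1.3243
Items = 1.3243 × 10 ≈ 13.24 → 14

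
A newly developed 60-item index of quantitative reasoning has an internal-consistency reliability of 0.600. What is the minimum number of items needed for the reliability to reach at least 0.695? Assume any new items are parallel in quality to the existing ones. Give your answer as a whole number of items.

92

n = [0.695 × 0.400] / [0.600 × 0.305]
  = 0.278000 / 0.183000 = 1.5191
1.5191 × 60 = 91.15 → 92 items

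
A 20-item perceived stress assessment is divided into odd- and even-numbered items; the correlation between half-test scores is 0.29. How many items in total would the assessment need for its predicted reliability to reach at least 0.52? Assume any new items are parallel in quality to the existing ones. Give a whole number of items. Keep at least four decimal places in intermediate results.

27

Corrected full-test reliability: r_full = 2 × 0.29 / (1 + 0.29) ≈ 0.4496
Solve Spearman-Brown for n: n = 0.52(1 − 0.4496) / [0.4496(1 − 0.52)] = 1.3262
Required items = 1.3262 × 20 = 26.52, so 27 items.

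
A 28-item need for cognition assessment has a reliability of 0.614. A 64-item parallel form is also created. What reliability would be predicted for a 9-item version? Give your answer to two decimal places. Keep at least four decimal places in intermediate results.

Only the ratio of lengths matters: n = 9/28 = 0.3214
r_{9} = n·r / (1 + (n − 1)·r) = 0.1973 / 0.5833 ≈ 0.3382

0.34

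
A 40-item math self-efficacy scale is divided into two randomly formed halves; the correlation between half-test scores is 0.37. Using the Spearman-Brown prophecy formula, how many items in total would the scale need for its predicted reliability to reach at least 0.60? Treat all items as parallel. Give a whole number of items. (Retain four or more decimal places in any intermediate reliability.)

52

r_full = 2(0.37)/(1 + 0.37) = 0.5401
n = r_tgt(1 − r_full) / [r_full(1 − r_tgt)] = 0.60 × 0.4599 / (0.5401 × 0.40) ≈ 1.2773
Required items = 1.2773 × 40 = 51.09, so 52 items.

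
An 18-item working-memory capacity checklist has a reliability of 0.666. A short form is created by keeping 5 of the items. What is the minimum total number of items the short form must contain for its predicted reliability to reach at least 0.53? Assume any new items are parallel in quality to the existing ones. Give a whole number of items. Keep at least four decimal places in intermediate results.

11

Short-form reliability: n = 5/18 = 0.2778; r_5 = n·r/(1+(n−1)r) ≈ 0.3565
Then solve for n' with r_old = 0.3565, r_target = 0.53: n' = 0.53(1 − 0.3565)/[0.3565(1 − 0.53)] = 2.0355
Items = 2.0355 × 5 ≈ 10.18 → 11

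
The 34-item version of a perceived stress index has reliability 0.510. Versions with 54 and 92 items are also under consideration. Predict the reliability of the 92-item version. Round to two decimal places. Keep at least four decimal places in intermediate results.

0.74

The 54-item form is not needed; work directly from the 34-item form with n = 92/34 = 2.7059.
r_{92} = n·r / (1 + (n − 1)·r) = 1.3800 / 1.8700 ≈ 0.7380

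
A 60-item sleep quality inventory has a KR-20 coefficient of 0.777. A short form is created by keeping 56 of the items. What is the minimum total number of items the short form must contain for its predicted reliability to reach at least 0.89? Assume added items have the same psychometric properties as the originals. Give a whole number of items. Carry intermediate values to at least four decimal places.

First, r for the 56-item form: n = 56/60 = 0.9333, so r_56 = 0.9333·0.777/(1 + (0.9333 − 1)·0.777) = 0.7648
Then solve for n' with r_old = 0.7648, r_target = 0.89: n' = 0.89(1 − 0.7648)/[0.7648(1 − 0.89)] = 2.4882
Items = 2.4882 × 56 ≈ 139.34 → 140

140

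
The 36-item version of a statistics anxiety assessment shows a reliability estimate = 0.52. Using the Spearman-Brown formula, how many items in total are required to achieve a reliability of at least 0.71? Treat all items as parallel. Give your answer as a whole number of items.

82

Spearman-Brown solved for the length factor n:
n = r*(1 − r) / [ r (1 − r*) ]
n = 0.71 × (1 − 0.52) / [ 0.52 × (1 − 0.71) ]
n = 0.3408 / 0.1508 ≈ 2.2599
So the test needs 2.2599 × 36 ≈ 81.36 items; rounding up, 82.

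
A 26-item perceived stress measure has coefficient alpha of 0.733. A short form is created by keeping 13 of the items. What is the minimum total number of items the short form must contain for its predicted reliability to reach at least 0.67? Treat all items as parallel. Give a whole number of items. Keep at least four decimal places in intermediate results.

20

First, r for the 13-item form: n = 13/26 = 0.5000, so r_13 = 0.5000·0.733/(1 + (0.5000 − 1)·0.733) = 0.5785
Length factor from the short form to reach 0.67: n' = 0.67(1 − 0.5785) / [0.5785(1 − 0.67)] ≈ 1.4793
Total items = 1.4793 × 13 = 19.23, rounded up to 20.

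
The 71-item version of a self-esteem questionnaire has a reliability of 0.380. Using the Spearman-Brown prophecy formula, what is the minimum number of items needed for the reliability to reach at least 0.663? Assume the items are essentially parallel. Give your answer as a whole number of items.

228

n = 0.663(1 − 0.380) / [0.380(1 − 0.663)]
  = 0.411060 / 0.128060 = 3.2099
So the test needs 3.2099 × 71 ≈ 227.90 items; rounding up, 228.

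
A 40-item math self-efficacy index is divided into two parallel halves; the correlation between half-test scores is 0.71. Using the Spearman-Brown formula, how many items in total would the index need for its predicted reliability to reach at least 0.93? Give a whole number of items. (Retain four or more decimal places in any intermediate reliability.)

109

r_full = 2(0.71)/(1 + 0.71) = 0.8304
n = r_tgt(1 − r_full) / [r_full(1 − r_tgt)] = 0.93 × 0.1696 / (0.8304 × 0.07) ≈ 2.7135
Required items = 2.7135 × 40 = 108.54, so 109 items.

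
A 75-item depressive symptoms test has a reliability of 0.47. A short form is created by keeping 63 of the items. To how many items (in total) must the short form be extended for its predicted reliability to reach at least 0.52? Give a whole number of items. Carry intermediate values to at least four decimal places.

Short-form reliability: n = 63/75 = 0.8400; r_63 = n·r/(1+(n−1)r) ≈ 0.4269
Then solve for n' with r_old = 0.4269, r_target = 0.52: n' = 0.52(1 − 0.4269)/[0.4269(1 − 0.52)] = 1.4543
Total items = 1.4543 × 63 = 91.62, rounded up to 92.

92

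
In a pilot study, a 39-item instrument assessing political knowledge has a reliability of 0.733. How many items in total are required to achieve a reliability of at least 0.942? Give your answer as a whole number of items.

n = 0.942(1 − 0.733) / [0.733(1 − 0.942)]
  = 0.251514 / 0.042514 = 5.9160
Items needed = n × 39 = 5.9160 × 39 ≈ 230.72 → round up to 231

231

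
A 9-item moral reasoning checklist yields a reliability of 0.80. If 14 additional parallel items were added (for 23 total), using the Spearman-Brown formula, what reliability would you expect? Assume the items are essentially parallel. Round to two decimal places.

0.91

n = 23/9 = 2.5556
Apply the Spearman-Brown prophecy formula, r' = nr / [1 + (n − 1)r]:
r_new = (2.5556 × 0.80) / (1 + (2.5556 − 1) × 0.80)
r_new = 2.0445 / 2.2445 ≈ 0.9109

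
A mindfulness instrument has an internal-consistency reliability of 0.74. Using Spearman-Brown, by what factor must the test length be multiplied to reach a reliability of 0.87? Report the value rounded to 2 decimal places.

2.35

Spearman-Brown solved for the length factor n:
n = r*(1 − r) / [ r (1 − r*) ]
n = 0.87(1 − 0.74) / [0.74(1 − 0.87)]
n = 0.2262 / 0.0962 ≈ 2.3514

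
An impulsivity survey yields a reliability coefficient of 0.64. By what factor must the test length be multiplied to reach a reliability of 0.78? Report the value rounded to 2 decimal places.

n = 0.78(1 − 0.64) / [0.64(1 − 0.78)]
  = 0.2808 / 0.1408 = 1.9943

1.99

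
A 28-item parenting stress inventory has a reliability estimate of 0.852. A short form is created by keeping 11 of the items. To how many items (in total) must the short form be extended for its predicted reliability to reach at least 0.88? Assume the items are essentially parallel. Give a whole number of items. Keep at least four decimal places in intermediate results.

Short-form reliability: n = 11/28 = 0.3929; r_11 = n·r/(1+(n−1)r) ≈ 0.6934
Length factor from the short form to reach 0.88: n' = 0.88(1 − 0.6934) / [0.6934(1 − 0.88)] ≈ 3.2426
Items = 3.2426 × 11 ≈ 35.67 → 36

36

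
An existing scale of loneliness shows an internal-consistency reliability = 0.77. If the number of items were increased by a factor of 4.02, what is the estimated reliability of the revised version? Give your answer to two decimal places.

0.93

By Spearman-Brown, r_new = n r / (1 + (n − 1) r).
r_new = 4.02·0.77 / [1 + (4.02 − 1)·0.77]
r_new = 3.0954 / 3.3254 ≈ 0.9308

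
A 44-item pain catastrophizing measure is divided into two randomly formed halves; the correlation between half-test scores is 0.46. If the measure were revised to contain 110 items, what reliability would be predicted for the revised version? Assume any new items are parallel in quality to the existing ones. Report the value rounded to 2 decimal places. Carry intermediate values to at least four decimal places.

0.81

First correct the split-half correlation to full-test reliability: r_full = 2 × 0.46 / (1 + 0.46) ≈ 0.6301
Length factor from 44 to 110 items: n = 110/44 = 2.5000
r_new = n·r_full / (1 + (n − 1)·r_full) = 1.5753 / 1.9451 ≈ 0.8099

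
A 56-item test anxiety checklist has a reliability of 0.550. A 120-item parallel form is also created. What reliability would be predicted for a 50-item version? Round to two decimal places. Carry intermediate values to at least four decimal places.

0.52

Only the ratio of lengths matters: n = 50/56 = 0.8929
r_{50} = n·r / (1 + (n − 1)·r) = 0.4911 / 0.9411 ≈ 0.5218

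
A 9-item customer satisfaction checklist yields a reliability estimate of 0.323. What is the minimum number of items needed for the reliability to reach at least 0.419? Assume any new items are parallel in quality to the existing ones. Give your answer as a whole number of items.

14

n = [0.419 × 0.677] / [0.323 × 0.581]
  = 0.283663 / 0.187663 = 1.5116
1.5116 × 9 = 13.60 → 14 items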